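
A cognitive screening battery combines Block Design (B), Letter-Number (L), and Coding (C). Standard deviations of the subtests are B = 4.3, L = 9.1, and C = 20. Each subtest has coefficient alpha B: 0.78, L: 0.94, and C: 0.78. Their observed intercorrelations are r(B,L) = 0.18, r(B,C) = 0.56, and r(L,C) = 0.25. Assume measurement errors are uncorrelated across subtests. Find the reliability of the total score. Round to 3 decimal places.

0.862

Var(B+L+C) = 4.3² + 9.1² + 20² + 2·[4.3·9.1·0.18 + 4.3·20·0.56 + 9.1·20·0.25] = 501.3 + 201.407 = 702.707.
Because errors are independent across components, Cov(Tᵢ,Tⱼ) = Cov(Xᵢ,Xⱼ); the off-diagonal part of the true-score variance is the same as above.
True-score variance = [4.3²·0.78 + 9.1²·0.94 + 20²·0.78] + 201.407 = 404.264 + 201.407 = 605.67.
Reliability = 605.67 / 702.707 = 0.862.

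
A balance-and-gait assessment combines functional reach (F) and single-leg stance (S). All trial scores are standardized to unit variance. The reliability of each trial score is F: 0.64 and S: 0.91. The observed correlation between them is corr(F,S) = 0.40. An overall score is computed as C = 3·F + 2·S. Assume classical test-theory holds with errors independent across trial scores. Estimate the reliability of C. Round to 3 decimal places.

Var(C) = 3² + 2² + 2·[6·0.40] = 13 + 4.8 = 17.8.
Because errors are independent across components, Cov(Tᵢ,Tⱼ) = Cov(Xᵢ,Xⱼ); the off-diagonal part of the true-score variance is the same as above.
True-score variance = [3²·0.64 + 2²·0.91] + 4.8 = 9.4 + 4.8 = 14.2.
Reliability = 14.2 / 17.8 = 0.798.

0.798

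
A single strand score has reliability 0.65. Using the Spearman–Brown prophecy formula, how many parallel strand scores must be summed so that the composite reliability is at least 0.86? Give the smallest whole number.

k ≥ ρ*(1−ρ₁)/(ρ₁(1−ρ*)) = 0.86·0.35 / (0.65·0.14) = 3.308.
Smallest integer k = 4.

4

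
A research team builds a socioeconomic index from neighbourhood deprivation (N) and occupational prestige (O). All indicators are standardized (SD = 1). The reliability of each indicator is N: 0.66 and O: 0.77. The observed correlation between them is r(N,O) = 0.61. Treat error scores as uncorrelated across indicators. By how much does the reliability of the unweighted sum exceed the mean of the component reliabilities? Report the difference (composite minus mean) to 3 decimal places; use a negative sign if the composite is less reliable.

0.108

Var(sum) = 2 + 1.22 = 3.22; true-score variance = 1.43 + 1.22 = 2.65; composite reliability = 0.8230.
Mean component reliability = 0.7150.
Difference = 0.8230 − 0.7150 = 0.108.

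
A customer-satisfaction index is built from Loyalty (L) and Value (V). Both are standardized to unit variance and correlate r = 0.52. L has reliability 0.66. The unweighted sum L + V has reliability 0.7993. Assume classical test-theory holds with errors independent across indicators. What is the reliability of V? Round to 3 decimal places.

Var(L+V) = 2 + 2·0.52 = 3.040.
True-score variance = ρ_L + ρ_V + 2·0.52, so 0.7993 = (0.66 + ρ_V + 1.04) / 3.040.
ρ_V = 0.7993·3.040 − 0.66 − 1.04 = 0.730.

0.730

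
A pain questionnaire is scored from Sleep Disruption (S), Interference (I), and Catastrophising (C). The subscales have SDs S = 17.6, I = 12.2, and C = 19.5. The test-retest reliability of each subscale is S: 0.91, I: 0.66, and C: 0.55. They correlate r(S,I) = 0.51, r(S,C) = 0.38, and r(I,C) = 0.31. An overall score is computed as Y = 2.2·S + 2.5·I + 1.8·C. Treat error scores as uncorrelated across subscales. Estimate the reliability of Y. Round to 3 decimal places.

0.847

Var(Y) = 2.2²·17.6² + 2.5²·12.2² + 1.8²·19.5² + 2·[5.5·17.6·12.2·0.51 + 3.96·17.6·19.5·0.38 + 4.5·12.2·19.5·0.31] = 3661.5 + 2901.21 = 6562.71.
Because errors are independent across components, Cov(Tᵢ,Tⱼ) = Cov(Xᵢ,Xⱼ); the off-diagonal part of the true-score variance is the same as above.
True-score variance = [2.2²·17.6²·0.91 + 2.5²·12.2²·0.66 + 1.8²·19.5²·0.55] + 2901.21 = 2655.88 + 2901.21 = 5557.09.
Reliability = 5557.09 / 6562.71 = 0.847.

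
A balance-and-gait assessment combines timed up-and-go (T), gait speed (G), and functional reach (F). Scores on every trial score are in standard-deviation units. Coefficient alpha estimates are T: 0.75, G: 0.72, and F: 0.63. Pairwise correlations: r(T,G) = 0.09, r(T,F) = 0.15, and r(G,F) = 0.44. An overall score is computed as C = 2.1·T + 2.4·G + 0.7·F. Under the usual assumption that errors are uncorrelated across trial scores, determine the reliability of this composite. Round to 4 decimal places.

Var(C) = 2.1² + 2.4² + 0.7² + 2·[5.04·0.09 + 1.47·0.15 + 1.68·0.44] = 10.66 + 2.8266 = 13.4866.
Because errors are independent across components, Cov(Tᵢ,Tⱼ) = Cov(Xᵢ,Xⱼ); the off-diagonal part of the true-score variance is the same as above.
True-score variance = [2.1²·0.75 + 2.4²·0.72 + 0.7²·0.63] + 2.8266 = 7.7634 + 2.8266 = 10.59.
Reliability = 10.59 / 13.4866 = 0.7852.

0.7852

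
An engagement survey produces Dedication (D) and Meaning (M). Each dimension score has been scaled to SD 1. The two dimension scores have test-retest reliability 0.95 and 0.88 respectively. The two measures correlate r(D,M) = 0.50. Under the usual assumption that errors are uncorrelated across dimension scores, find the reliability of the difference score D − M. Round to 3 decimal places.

Var(D−M) = 1 + 1 − 2·0.50 = 2 − 1 = 1.
Under uncorrelated errors the observed covariances equal the true-score covariances, so only the own-variance terms attenuate.
True-score variance = [0.95 + 0.88] − 1 = 1.83 − 1 = 0.83.
Reliability = 0.83 / 1 = 0.830.

0.830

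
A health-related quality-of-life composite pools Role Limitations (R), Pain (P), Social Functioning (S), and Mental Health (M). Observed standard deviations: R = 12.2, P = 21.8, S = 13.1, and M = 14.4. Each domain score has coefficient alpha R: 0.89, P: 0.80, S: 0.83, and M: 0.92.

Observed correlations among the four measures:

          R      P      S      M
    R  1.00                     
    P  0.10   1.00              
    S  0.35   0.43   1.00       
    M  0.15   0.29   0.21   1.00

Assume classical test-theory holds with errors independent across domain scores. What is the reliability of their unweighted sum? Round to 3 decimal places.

Var(R+P+S+M) = 12.2² + 21.8² + 13.1² + 14.4² + 2·[12.2·21.8·0.10 + 12.2·13.1·0.35 + 12.2·14.4·0.15 + 21.8·13.1·0.43 + 21.8·14.4·0.29 + 13.1·14.4·0.21] = 1003.05 + 724.671 = 1727.72.
With uncorrelated errors the cross-covariances are all true-score covariance, so they carry over unchanged; only the diagonal terms shrink to ρᵢσᵢ².
True-score variance = [12.2²·0.89 + 21.8²·0.80 + 13.1²·0.83 + 14.4²·0.92] + 724.671 = 845.867 + 724.671 = 1570.54.
Reliability = 1570.54 / 1727.72 = 0.909.

0.909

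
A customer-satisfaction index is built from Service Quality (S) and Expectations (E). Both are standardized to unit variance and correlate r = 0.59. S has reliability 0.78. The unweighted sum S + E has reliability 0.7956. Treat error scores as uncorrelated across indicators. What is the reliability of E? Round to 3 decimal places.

0.570

Var(S+E) = 2 + 2·0.59 = 3.180.
True-score variance = ρ_S + ρ_E + 2·0.59, so 0.7956 = (0.78 + ρ_E + 1.18) / 3.180.
ρ_E = 0.7956·3.180 − 0.78 − 1.18 = 0.570.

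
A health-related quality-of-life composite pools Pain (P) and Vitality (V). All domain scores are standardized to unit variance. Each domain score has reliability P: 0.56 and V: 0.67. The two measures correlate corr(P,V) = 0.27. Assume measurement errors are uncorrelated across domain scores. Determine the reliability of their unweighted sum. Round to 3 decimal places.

0.697

Var(P+V) = 2 + 2·[0.27] = 2 + 0.54 = 2.54.
Under uncorrelated errors the observed covariances equal the true-score covariances, so only the own-variance terms attenuate.
True-score variance = [0.56 + 0.67] + 0.54 = 1.23 + 0.54 = 1.77.
Reliability = 1.77 / 2.54 = 0.697.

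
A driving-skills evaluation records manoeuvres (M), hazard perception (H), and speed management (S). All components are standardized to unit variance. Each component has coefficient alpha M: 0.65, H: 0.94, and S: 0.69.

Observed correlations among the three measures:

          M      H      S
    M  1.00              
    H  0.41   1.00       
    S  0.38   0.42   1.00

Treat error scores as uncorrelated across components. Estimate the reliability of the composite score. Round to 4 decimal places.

0.8672

Var(M+H+S) = 3 + 2·[0.41 + 0.38 + 0.42] = 3 + 2.42 = 5.42.
Because errors are independent across components, Cov(Tᵢ,Tⱼ) = Cov(Xᵢ,Xⱼ); the off-diagonal part of the true-score variance is the same as above.
True-score variance = [0.65 + 0.94 + 0.69] + 2.42 = 2.28 + 2.42 = 4.7.
Reliability = 4.7 / 5.42 = 0.8672.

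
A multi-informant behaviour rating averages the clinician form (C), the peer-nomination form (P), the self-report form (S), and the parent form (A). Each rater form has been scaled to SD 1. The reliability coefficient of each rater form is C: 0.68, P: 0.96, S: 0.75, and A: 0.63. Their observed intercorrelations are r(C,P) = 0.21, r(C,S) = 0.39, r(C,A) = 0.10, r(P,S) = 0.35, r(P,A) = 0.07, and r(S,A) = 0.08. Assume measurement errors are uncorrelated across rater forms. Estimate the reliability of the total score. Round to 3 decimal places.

0.847

Var(C+P+S+A) = 4 + 2·[0.21 + 0.39 + 0.10 + 0.35 + 0.07 + 0.08] = 4 + 2.4 = 6.4.
Under uncorrelated errors the observed covariances equal the true-score covariances, so only the own-variance terms attenuate.
True-score variance = [0.68 + 0.96 + 0.75 + 0.63] + 2.4 = 3.02 + 2.4 = 5.42.
Reliability = 5.42 / 6.4 = 0.847.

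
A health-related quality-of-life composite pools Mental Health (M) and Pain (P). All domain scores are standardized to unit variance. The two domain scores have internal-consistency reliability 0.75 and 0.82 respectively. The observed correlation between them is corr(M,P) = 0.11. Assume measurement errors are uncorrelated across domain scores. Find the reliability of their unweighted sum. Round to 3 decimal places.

Var(M+P) = 2 + 2·[0.11] = 2 + 0.22 = 2.22.
Under uncorrelated errors the observed covariances equal the true-score covariances, so only the own-variance terms attenuate.
True-score variance = [0.75 + 0.82] + 0.22 = 1.57 + 0.22 = 1.79.
Reliability = 1.79 / 2.22 = 0.806.

0.806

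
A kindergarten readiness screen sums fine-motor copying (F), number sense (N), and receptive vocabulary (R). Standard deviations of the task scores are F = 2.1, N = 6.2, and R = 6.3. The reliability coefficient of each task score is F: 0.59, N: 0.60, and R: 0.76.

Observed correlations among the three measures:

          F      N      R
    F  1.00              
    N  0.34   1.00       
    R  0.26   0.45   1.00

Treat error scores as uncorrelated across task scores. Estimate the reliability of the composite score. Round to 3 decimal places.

0.800

Var(F+N+R) = 2.1² + 6.2² + 6.3² + 2·[2.1·6.2·0.34 + 2.1·6.3·0.26 + 6.2·6.3·0.45] = 82.54 + 50.8872 = 133.427.
With uncorrelated errors the cross-covariances are all true-score covariance, so they carry over unchanged; only the diagonal terms shrink to ρᵢσᵢ².
True-score variance = [2.1²·0.59 + 6.2²·0.60 + 6.3²·0.76] + 50.8872 = 55.8303 + 50.8872 = 106.718.
Reliability = 106.718 / 133.427 = 0.800.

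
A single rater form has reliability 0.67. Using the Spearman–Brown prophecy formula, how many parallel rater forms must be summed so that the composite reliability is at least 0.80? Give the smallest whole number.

k ≥ ρ*(1−ρ₁)/(ρ₁(1−ρ*)) = 0.80·0.33 / (0.67·0.20) = 1.970.
Smallest integer k = 2.

2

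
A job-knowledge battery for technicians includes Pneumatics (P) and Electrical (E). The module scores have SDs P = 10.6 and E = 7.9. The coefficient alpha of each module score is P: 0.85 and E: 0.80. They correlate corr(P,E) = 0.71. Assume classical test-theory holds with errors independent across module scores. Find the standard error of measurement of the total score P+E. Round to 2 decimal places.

Var(total) = 174.77 + 118.911 = 293.681.
True-score variance = 145.434 + 118.911 = 264.345, so reliability = 0.9001.
Error variance = 293.681 − 264.345 = 29.336; SEM = √29.336 = 5.42.

5.42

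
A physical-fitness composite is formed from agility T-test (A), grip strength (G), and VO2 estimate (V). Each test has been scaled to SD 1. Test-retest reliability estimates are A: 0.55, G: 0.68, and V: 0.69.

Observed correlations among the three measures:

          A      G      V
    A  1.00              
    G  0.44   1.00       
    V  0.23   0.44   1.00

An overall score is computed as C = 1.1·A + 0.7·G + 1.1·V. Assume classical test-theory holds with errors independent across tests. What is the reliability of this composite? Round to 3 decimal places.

0.777

Var(C) = 1.1² + 0.7² + 1.1² + 2·[0.77·0.44 + 1.21·0.23 + 0.77·0.44] = 2.91 + 1.9118 = 4.8218.
Because errors are independent across components, Cov(Tᵢ,Tⱼ) = Cov(Xᵢ,Xⱼ); the off-diagonal part of the true-score variance is the same as above.
True-score variance = [1.1²·0.55 + 0.7²·0.68 + 1.1²·0.69] + 1.9118 = 1.8336 + 1.9118 = 3.7454.
Reliability = 3.7454 / 4.8218 = 0.777.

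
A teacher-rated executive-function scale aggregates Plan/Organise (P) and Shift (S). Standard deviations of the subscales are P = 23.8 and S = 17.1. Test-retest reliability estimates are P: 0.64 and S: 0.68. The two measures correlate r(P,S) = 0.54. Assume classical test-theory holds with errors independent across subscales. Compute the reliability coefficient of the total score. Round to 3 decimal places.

0.771

Var(P+S) = 23.8² + 17.1² + 2·[23.8·17.1·0.54] = 858.85 + 439.538 = 1298.39.
Under uncorrelated errors the observed covariances equal the true-score covariances, so only the own-variance terms attenuate.
True-score variance = [23.8²·0.64 + 17.1²·0.68] + 439.538 = 561.36 + 439.538 = 1000.9.
Reliability = 1000.9 / 1298.39 = 0.771.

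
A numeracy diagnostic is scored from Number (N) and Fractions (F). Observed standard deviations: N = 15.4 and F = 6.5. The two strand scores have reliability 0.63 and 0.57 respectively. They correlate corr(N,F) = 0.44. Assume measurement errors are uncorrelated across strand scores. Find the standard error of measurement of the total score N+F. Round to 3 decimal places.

Var(total) = 279.41 + 88.088 = 367.498.
True-score variance = 173.493 + 88.088 = 261.581, so reliability = 0.7118.
Error variance = 367.498 − 261.581 = 105.917; SEM = √105.917 = 10.292.

10.292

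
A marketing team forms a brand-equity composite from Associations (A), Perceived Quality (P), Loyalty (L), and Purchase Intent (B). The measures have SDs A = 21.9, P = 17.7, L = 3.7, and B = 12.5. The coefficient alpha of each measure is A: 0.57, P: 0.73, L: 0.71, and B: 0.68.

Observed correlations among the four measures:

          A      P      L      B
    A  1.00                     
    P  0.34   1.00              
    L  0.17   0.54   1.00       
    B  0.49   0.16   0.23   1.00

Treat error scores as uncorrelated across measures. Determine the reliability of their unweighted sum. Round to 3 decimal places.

Var(A+P+L+B) = 21.9² + 17.7² + 3.7² + 12.5² + 2·[21.9·17.7·0.34 + 21.9·3.7·0.17 + 21.9·12.5·0.49 + 17.7·3.7·0.54 + 17.7·12.5·0.16 + 3.7·12.5·0.23] = 962.84 + 722.218 = 1685.06.
Under uncorrelated errors the observed covariances equal the true-score covariances, so only the own-variance terms attenuate.
True-score variance = [21.9²·0.57 + 17.7²·0.73 + 3.7²·0.71 + 12.5²·0.68] + 722.218 = 618.049 + 722.218 = 1340.27.
Reliability = 1340.27 / 1685.06 = 0.795.

0.795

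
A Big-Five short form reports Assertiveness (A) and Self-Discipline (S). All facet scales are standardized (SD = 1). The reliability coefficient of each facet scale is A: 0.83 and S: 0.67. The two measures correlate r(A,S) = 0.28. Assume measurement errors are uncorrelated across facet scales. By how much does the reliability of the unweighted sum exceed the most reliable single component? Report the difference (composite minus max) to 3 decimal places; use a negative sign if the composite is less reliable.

Var(sum) = 2 + 0.56 = 2.56; true-score variance = 1.5 + 0.56 = 2.06; composite reliability = 0.8047.
Max component reliability = 0.8300.
Difference = 0.8047 − 0.8300 = -0.025.

-0.025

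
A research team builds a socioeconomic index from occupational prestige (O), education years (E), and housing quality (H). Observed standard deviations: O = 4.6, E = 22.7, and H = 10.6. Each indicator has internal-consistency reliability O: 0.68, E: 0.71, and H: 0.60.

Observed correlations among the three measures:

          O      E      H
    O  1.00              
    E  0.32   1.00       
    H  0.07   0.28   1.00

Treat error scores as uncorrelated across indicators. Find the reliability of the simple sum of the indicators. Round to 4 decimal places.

Var(O+E+H) = 4.6² + 22.7² + 10.6² + 2·[4.6·22.7·0.32 + 4.6·10.6·0.07 + 22.7·10.6·0.28] = 648.81 + 208.402 = 857.212.
Because errors are independent across components, Cov(Tᵢ,Tⱼ) = Cov(Xᵢ,Xⱼ); the off-diagonal part of the true-score variance is the same as above.
True-score variance = [4.6²·0.68 + 22.7²·0.71 + 10.6²·0.60] + 208.402 = 447.661 + 208.402 = 656.063.
Reliability = 656.063 / 857.212 = 0.7653.

0.7653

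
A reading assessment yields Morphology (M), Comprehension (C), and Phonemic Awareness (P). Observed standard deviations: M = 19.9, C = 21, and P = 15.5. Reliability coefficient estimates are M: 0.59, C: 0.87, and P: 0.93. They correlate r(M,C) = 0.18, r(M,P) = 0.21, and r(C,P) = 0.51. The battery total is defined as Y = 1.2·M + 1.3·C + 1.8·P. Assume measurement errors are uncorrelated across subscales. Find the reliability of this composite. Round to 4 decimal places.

0.8862

Var(Y) = 1.2²·19.9² + 1.3²·21² + 1.8²·15.5² + 2·[1.56·19.9·21·0.18 + 2.16·19.9·15.5·0.21 + 2.34·21·15.5·0.51] = 2093.95 + 1291.42 = 3385.38.
With uncorrelated errors the cross-covariances are all true-score covariance, so they carry over unchanged; only the diagonal terms shrink to ρᵢσᵢ².
True-score variance = [1.2²·19.9²·0.59 + 1.3²·21²·0.87 + 1.8²·15.5²·0.93] + 1291.42 = 1708.77 + 1291.42 = 3000.2.
Reliability = 3000.2 / 3385.38 = 0.8862.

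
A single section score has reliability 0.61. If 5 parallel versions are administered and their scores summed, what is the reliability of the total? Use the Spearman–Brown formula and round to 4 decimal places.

0.8866

ρ_k = kρ / (1 + (k−1)ρ) = 5·0.61 / (1 + 4·0.61) = 3.050 / 3.440 = 0.8866.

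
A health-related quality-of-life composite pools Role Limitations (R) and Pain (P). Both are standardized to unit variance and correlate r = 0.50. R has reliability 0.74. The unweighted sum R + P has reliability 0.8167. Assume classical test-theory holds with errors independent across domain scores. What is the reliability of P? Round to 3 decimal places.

Var(R+P) = 2 + 2·0.50 = 3.000.
True-score variance = ρ_R + ρ_P + 2·0.50, so 0.8167 = (0.74 + ρ_P + 1.00) / 3.000.
ρ_P = 0.8167·3.000 − 0.74 − 1.00 = 0.710.

0.710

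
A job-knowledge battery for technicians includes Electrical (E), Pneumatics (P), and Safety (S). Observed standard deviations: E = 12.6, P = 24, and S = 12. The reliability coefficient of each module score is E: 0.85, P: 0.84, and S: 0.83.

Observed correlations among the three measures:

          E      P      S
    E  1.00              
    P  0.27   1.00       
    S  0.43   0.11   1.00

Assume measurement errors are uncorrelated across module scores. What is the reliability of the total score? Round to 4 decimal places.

Var(E+P+S) = 12.6² + 24² + 12² + 2·[12.6·24·0.27 + 12.6·12·0.43 + 24·12·0.11] = 878.76 + 356.688 = 1235.45.
Because errors are independent across components, Cov(Tᵢ,Tⱼ) = Cov(Xᵢ,Xⱼ); the off-diagonal part of the true-score variance is the same as above.
True-score variance = [12.6²·0.85 + 24²·0.84 + 12²·0.83] + 356.688 = 738.306 + 356.688 = 1094.99.
Reliability = 1094.99 / 1235.45 = 0.8863.

0.8863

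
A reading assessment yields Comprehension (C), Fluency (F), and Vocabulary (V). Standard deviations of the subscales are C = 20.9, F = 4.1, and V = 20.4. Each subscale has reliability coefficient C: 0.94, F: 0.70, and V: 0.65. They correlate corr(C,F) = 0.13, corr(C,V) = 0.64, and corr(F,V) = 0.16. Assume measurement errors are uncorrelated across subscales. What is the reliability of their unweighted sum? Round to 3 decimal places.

Var(C+F+V) = 20.9² + 4.1² + 20.4² + 2·[20.9·4.1·0.13 + 20.9·20.4·0.64 + 4.1·20.4·0.16] = 869.78 + 594.785 = 1464.56.
Because errors are independent across components, Cov(Tᵢ,Tⱼ) = Cov(Xᵢ,Xⱼ); the off-diagonal part of the true-score variance is the same as above.
True-score variance = [20.9²·0.94 + 4.1²·0.70 + 20.4²·0.65] + 594.785 = 692.872 + 594.785 = 1287.66.
Reliability = 1287.66 / 1464.56 = 0.879.

0.879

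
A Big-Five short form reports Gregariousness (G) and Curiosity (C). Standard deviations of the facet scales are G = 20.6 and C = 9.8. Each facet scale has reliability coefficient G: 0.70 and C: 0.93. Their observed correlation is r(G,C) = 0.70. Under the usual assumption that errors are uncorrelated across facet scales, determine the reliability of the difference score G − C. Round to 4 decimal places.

Var(G−C) = 20.6² + 9.8² − 2·20.6·9.8·0.70 = 520.4 − 282.632 = 237.768.
With uncorrelated errors the cross-covariances are all true-score covariance, so they carry over unchanged; only the diagonal terms shrink to ρᵢσᵢ².
True-score variance = [20.6²·0.70 + 9.8²·0.93] − 282.632 = 386.369 − 282.632 = 103.737.
Reliability = 103.737 / 237.768 = 0.4363.

0.4363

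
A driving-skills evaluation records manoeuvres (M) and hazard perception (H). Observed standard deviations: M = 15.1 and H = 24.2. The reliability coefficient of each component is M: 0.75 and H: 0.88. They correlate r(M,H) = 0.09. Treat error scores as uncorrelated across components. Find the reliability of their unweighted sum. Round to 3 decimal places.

Var(M+H) = 15.1² + 24.2² + 2·[15.1·24.2·0.09] = 813.65 + 65.7756 = 879.426.
Because errors are independent across components, Cov(Tᵢ,Tⱼ) = Cov(Xᵢ,Xⱼ); the off-diagonal part of the true-score variance is the same as above.
True-score variance = [15.1²·0.75 + 24.2²·0.88] + 65.7756 = 686.371 + 65.7756 = 752.146.
Reliability = 752.146 / 879.426 = 0.855.

0.855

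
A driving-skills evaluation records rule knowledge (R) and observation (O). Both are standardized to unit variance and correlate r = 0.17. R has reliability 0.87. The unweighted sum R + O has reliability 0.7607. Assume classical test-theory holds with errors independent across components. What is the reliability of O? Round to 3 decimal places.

0.570

Var(R+O) = 2 + 2·0.17 = 2.340.
True-score variance = ρ_R + ρ_O + 2·0.17, so 0.7607 = (0.87 + ρ_O + 0.34) / 2.340.
ρ_O = 0.7607·2.340 − 0.87 − 0.34 = 0.570.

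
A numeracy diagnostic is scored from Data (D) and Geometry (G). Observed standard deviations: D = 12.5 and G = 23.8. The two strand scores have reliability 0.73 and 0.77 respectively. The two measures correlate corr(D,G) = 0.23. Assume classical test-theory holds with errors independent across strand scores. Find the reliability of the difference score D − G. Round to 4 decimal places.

0.7056

Var(D−G) = 12.5² + 23.8² − 2·12.5·23.8·0.23 = 722.69 − 136.85 = 585.84.
Because errors are independent across components, Cov(Tᵢ,Tⱼ) = Cov(Xᵢ,Xⱼ); the off-diagonal part of the true-score variance is the same as above.
True-score variance = [12.5²·0.73 + 23.8²·0.77] − 136.85 = 550.221 − 136.85 = 413.371.
Reliability = 413.371 / 585.84 = 0.7056.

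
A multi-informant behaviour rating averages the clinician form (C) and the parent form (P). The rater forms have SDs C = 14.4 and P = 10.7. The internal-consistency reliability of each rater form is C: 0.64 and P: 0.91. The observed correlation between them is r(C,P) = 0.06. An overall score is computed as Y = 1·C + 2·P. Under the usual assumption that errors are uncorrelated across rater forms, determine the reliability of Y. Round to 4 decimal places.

Var(Y) = 14.4² + 2²·10.7² + 2·[2·14.4·10.7·0.06] = 665.32 + 36.9792 = 702.299.
Under uncorrelated errors the observed covariances equal the true-score covariances, so only the own-variance terms attenuate.
True-score variance = [14.4²·0.64 + 2²·10.7²·0.91] + 36.9792 = 549.454 + 36.9792 = 586.433.
Reliability = 586.433 / 702.299 = 0.8350.

0.8350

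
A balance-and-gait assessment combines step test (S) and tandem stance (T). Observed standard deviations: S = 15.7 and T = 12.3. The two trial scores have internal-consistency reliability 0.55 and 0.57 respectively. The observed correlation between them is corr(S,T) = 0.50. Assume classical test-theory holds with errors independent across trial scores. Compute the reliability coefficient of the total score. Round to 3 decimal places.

Var(S+T) = 15.7² + 12.3² + 2·[15.7·12.3·0.50] = 397.78 + 193.11 = 590.89.
Because errors are independent across components, Cov(Tᵢ,Tⱼ) = Cov(Xᵢ,Xⱼ); the off-diagonal part of the true-score variance is the same as above.
True-score variance = [15.7²·0.55 + 12.3²·0.57] + 193.11 = 221.805 + 193.11 = 414.915.
Reliability = 414.915 / 590.89 = 0.702.

0.702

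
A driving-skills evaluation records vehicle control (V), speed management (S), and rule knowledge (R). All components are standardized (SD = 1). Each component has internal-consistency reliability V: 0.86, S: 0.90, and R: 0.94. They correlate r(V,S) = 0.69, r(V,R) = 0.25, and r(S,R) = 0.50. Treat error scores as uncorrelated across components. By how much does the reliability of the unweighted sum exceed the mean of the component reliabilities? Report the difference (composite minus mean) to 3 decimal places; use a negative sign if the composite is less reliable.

0.049

Var(sum) = 3 + 2.88 = 5.88; true-score variance = 2.7 + 2.88 = 5.58; composite reliability = 0.9490.
Mean component reliability = 0.9000.
Difference = 0.9490 − 0.9000 = 0.049.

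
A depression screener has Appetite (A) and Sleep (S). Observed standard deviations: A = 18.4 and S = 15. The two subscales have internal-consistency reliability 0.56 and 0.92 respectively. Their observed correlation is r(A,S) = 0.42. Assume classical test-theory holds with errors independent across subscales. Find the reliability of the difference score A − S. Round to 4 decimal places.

0.4967

Var(A−S) = 18.4² + 15² − 2·18.4·15·0.42 = 563.56 − 231.84 = 331.72.
With uncorrelated errors the cross-covariances are all true-score covariance, so they carry over unchanged; only the diagonal terms shrink to ρᵢσᵢ².
True-score variance = [18.4²·0.56 + 15²·0.92] − 231.84 = 396.594 − 231.84 = 164.754.
Reliability = 164.754 / 331.72 = 0.4967.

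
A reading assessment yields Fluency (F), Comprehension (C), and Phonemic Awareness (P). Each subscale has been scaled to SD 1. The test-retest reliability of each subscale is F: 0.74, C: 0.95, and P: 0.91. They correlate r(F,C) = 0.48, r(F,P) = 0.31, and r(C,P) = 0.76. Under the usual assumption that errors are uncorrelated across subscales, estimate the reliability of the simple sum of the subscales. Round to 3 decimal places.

Var(F+C+P) = 3 + 2·[0.48 + 0.31 + 0.76] = 3 + 3.1 = 6.1.
Under uncorrelated errors the observed covariances equal the true-score covariances, so only the own-variance terms attenuate.
True-score variance = [0.74 + 0.95 + 0.91] + 3.1 = 2.6 + 3.1 = 5.7.
Reliability = 5.7 / 6.1 = 0.934.

0.934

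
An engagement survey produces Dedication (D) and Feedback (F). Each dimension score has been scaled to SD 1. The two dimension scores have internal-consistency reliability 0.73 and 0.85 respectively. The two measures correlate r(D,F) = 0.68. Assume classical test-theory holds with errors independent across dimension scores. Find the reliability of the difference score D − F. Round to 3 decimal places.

Var(D−F) = 1 + 1 − 2·0.68 = 2 − 1.36 = 0.64.
Under uncorrelated errors the observed covariances equal the true-score covariances, so only the own-variance terms attenuate.
True-score variance = [0.73 + 0.85] − 1.36 = 1.58 − 1.36 = 0.22.
Reliability = 0.22 / 0.64 = 0.344.

0.344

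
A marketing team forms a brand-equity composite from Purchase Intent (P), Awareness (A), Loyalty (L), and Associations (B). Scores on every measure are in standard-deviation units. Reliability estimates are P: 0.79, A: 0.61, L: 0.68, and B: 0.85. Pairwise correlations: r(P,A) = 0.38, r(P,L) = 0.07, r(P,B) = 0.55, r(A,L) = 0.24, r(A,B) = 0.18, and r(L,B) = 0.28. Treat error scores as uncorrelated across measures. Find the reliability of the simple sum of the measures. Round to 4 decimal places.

Var(P+A+L+B) = 4 + 2·[0.38 + 0.07 + 0.55 + 0.24 + 0.18 + 0.28] = 4 + 3.4 = 7.4.
With uncorrelated errors the cross-covariances are all true-score covariance, so they carry over unchanged; only the diagonal terms shrink to ρᵢσᵢ².
True-score variance = [0.79 + 0.61 + 0.68 + 0.85] + 3.4 = 2.93 + 3.4 = 6.33.
Reliability = 6.33 / 7.4 = 0.8554.

0.8554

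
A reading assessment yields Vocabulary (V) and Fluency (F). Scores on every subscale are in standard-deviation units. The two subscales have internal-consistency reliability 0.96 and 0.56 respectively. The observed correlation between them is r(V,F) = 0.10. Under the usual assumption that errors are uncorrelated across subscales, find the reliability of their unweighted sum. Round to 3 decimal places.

Var(V+F) = 2 + 2·[0.10] = 2 + 0.2 = 2.2.
With uncorrelated errors the cross-covariances are all true-score covariance, so they carry over unchanged; only the diagonal terms shrink to ρᵢσᵢ².
True-score variance = [0.96 + 0.56] + 0.2 = 1.52 + 0.2 = 1.72.
Reliability = 1.72 / 2.2 = 0.782.

0.782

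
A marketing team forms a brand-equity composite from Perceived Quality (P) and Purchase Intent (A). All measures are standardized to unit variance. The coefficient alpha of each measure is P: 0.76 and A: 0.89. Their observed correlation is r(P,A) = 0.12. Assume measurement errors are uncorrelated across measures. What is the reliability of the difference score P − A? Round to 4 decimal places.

Var(P−A) = 1 + 1 − 2·0.12 = 2 − 0.24 = 1.76.
Because errors are independent across components, Cov(Tᵢ,Tⱼ) = Cov(Xᵢ,Xⱼ); the off-diagonal part of the true-score variance is the same as above.
True-score variance = [0.76 + 0.89] − 0.24 = 1.65 − 0.24 = 1.41.
Reliability = 1.41 / 1.76 = 0.8011.

0.8011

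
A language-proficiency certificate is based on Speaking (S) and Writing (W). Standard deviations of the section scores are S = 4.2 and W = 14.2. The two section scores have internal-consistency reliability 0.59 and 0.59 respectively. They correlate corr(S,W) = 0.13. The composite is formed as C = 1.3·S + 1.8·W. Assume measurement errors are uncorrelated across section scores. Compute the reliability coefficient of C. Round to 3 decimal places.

0.611

Var(C) = 1.3²·4.2² + 1.8²·14.2² + 2·[2.34·4.2·14.2·0.13] = 683.125 + 36.285 = 719.41.
Under uncorrelated errors the observed covariances equal the true-score covariances, so only the own-variance terms attenuate.
True-score variance = [1.3²·4.2²·0.59 + 1.8²·14.2²·0.59] + 36.285 = 403.044 + 36.285 = 439.329.
Reliability = 439.329 / 719.41 = 0.611.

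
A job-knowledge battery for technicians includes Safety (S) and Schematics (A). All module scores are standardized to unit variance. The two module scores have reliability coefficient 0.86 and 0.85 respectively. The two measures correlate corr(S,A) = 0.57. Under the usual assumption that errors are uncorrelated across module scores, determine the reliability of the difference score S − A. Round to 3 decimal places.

0.663

Var(S−A) = 1 + 1 − 2·0.57 = 2 − 1.14 = 0.86.
With uncorrelated errors the cross-covariances are all true-score covariance, so they carry over unchanged; only the diagonal terms shrink to ρᵢσᵢ².
True-score variance = [0.86 + 0.85] − 1.14 = 1.71 − 1.14 = 0.57.
Reliability = 0.57 / 0.86 = 0.663.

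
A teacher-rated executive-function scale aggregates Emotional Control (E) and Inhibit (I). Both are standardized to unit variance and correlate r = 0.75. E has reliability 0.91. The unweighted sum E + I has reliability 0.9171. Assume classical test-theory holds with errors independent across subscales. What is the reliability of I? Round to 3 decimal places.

Var(E+I) = 2 + 2·0.75 = 3.500.
True-score variance = ρ_E + ρ_I + 2·0.75, so 0.9171 = (0.91 + ρ_I + 1.50) / 3.500.
ρ_I = 0.9171·3.500 − 0.91 − 1.50 = 0.800.

0.800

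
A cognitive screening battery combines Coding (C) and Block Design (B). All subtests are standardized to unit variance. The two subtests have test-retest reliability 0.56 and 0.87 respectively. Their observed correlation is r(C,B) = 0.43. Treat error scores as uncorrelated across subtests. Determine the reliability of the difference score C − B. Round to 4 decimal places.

Var(C−B) = 1 + 1 − 2·0.43 = 2 − 0.86 = 1.14.
Under uncorrelated errors the observed covariances equal the true-score covariances, so only the own-variance terms attenuate.
True-score variance = [0.56 + 0.87] − 0.86 = 1.43 − 0.86 = 0.57.
Reliability = 0.57 / 1.14 = 0.5000.

0.5000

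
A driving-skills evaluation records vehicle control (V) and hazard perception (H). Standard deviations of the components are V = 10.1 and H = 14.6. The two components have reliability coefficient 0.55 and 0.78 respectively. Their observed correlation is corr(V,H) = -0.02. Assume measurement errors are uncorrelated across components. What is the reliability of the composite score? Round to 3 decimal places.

Var(V+H) = 10.1² + 14.6² + 2·[10.1·14.6·(-0.02)] = 315.17 − 5.8984 = 309.272.
Because errors are independent across components, Cov(Tᵢ,Tⱼ) = Cov(Xᵢ,Xⱼ); the off-diagonal part of the true-score variance is the same as above.
True-score variance = [10.1²·0.55 + 14.6²·0.78] − 5.8984 = 222.37 − 5.8984 = 216.472.
Reliability = 216.472 / 309.272 = 0.700.

0.700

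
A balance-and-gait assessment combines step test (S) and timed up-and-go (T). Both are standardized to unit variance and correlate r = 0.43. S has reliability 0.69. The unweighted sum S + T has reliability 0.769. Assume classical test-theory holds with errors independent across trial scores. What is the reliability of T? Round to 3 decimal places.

0.649

Var(S+T) = 2 + 2·0.43 = 2.860.
True-score variance = ρ_S + ρ_T + 2·0.43, so 0.769 = (0.69 + ρ_T + 0.86) / 2.860.
ρ_T = 0.769·2.860 − 0.69 − 0.86 = 0.649.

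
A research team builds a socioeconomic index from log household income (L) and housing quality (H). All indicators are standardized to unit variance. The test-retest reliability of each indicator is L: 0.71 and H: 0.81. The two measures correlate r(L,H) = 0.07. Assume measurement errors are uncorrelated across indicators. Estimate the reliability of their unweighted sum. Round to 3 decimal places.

0.776

Var(L+H) = 2 + 2·[0.07] = 2 + 0.14 = 2.14.
Under uncorrelated errors the observed covariances equal the true-score covariances, so only the own-variance terms attenuate.
True-score variance = [0.71 + 0.81] + 0.14 = 1.52 + 0.14 = 1.66.
Reliability = 1.66 / 2.14 = 0.776.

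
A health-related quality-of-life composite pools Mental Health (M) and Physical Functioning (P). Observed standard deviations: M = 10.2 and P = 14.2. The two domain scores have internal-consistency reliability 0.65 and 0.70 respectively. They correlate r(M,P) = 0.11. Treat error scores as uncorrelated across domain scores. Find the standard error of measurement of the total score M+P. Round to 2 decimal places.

Var(total) = 305.68 + 31.8648 = 337.545.
True-score variance = 208.774 + 31.8648 = 240.639, so reliability = 0.7129.
Error variance = 337.545 − 240.639 = 96.906; SEM = √96.906 = 9.84.

9.84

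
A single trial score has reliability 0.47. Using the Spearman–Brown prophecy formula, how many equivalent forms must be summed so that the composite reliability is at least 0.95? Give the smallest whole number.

22

k ≥ ρ*(1−ρ₁)/(ρ₁(1−ρ*)) = 0.95·0.53 / (0.47·0.05) = 21.426.
Smallest integer k = 22.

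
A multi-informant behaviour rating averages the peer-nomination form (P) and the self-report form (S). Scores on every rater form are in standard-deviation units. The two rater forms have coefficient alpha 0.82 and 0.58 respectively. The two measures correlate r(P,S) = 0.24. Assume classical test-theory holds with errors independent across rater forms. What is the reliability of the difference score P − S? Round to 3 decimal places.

Var(P−S) = 1 + 1 − 2·0.24 = 2 − 0.48 = 1.52.
Under uncorrelated errors the observed covariances equal the true-score covariances, so only the own-variance terms attenuate.
True-score variance = [0.82 + 0.58] − 0.48 = 1.4 − 0.48 = 0.92.
Reliability = 0.92 / 1.52 = 0.605.

0.605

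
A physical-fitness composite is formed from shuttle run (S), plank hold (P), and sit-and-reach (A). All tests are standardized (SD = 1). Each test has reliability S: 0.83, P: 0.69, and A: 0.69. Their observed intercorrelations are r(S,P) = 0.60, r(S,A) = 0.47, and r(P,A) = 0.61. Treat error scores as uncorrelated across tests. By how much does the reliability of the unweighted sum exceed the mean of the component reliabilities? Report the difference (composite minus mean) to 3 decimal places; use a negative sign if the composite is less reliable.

Var(sum) = 3 + 3.36 = 6.36; true-score variance = 2.21 + 3.36 = 5.57; composite reliability = 0.8758.
Mean component reliability = 0.7367.
Difference = 0.8758 − 0.7367 = 0.139.

0.139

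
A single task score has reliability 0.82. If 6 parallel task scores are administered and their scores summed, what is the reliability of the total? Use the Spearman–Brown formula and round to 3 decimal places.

ρ_k = kρ / (1 + (k−1)ρ) = 6·0.82 / (1 + 5·0.82) = 4.920 / 5.100 = 0.965.

0.965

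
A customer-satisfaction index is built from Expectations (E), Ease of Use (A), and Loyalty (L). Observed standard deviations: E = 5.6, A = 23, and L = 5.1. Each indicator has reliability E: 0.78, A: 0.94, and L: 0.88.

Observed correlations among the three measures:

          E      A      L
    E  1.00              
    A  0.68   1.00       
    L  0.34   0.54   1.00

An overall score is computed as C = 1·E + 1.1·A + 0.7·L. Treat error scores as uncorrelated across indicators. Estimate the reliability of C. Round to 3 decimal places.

Var(C) = 5.6² + 1.1²·23² + 0.7²·5.1² + 2·[1.1·5.6·23·0.68 + 0.7·5.6·5.1·0.34 + 0.77·23·5.1·0.54] = 684.195 + 303.826 = 988.021.
Because errors are independent across components, Cov(Tᵢ,Tⱼ) = Cov(Xᵢ,Xⱼ); the off-diagonal part of the true-score variance is the same as above.
True-score variance = [5.6²·0.78 + 1.1²·23²·0.94 + 0.7²·5.1²·0.88] + 303.826 = 637.361 + 303.826 = 941.187.
Reliability = 941.187 / 988.021 = 0.953.

0.953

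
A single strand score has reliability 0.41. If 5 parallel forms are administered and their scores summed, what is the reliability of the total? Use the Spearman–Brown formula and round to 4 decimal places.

0.7765

ρ_k = kρ / (1 + (k−1)ρ) = 5·0.41 / (1 + 4·0.41) = 2.050 / 2.640 = 0.7765.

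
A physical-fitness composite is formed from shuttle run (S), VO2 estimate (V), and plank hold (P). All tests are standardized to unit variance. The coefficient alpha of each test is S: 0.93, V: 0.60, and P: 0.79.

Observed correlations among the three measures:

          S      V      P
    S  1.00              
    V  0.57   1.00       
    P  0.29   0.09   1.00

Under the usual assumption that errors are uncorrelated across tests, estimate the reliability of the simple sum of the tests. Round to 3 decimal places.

0.861

Var(S+V+P) = 3 + 2·[0.57 + 0.29 + 0.09] = 3 + 1.9 = 4.9.
With uncorrelated errors the cross-covariances are all true-score covariance, so they carry over unchanged; only the diagonal terms shrink to ρᵢσᵢ².
True-score variance = [0.93 + 0.60 + 0.79] + 1.9 = 2.32 + 1.9 = 4.22.
Reliability = 4.22 / 4.9 = 0.861.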